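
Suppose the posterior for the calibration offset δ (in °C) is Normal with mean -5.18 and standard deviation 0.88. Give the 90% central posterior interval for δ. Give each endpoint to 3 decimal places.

The posterior is symmetric, so the 90% equal-tailed interval is δ = -5.18 ± z·0.88 with z = 1.645.
Half-width: 1.645 × 0.88 = 1.447.
-5.18 − 1.447 = -6.627; -5.18 + 1.447 = -3.733.

[-6.627, -3.733]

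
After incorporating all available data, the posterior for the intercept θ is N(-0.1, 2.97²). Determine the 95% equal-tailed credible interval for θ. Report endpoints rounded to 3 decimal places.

[-5.921, 5.721]

The posterior is symmetric, so the 95% equal-tailed interval is θ = -0.1 ± z·2.97 with z = 1.960.
Half-width: 1.960 × 2.97 = 5.821.
-0.1 − 5.821 = -5.921; -0.1 + 5.821 = 5.721.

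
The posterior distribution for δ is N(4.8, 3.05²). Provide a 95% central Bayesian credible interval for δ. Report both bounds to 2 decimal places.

[-1.18, 10.78]

The posterior is symmetric, so the 95% equal-tailed interval is δ = 4.8 ± z·3.05 with z = 1.960.
Half-width: 1.960 × 3.05 = 5.98.
4.8 − 5.98 = -1.18; 4.8 + 5.98 = 10.78.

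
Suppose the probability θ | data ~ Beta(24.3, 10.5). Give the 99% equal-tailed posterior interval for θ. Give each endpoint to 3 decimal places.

[0.485, 0.870]

Posterior: Beta(24.3, 10.5).
Equal-tailed 99% interval: the 0.005 and 0.995 quantiles of Beta(24.3, 10.5).
Posterior mean ≈ 0.698, SD ≈ 0.077; a Normal approximation gives roughly [0.501, 0.896].
Exact: F⁻¹(0.005) = 0.485; F⁻¹(0.995) = 0.870.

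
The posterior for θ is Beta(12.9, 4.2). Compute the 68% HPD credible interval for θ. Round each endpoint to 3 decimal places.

[0.677, 0.876]

The posterior is unimodal and skewed, so the HPD interval has equal density at both endpoints and is the shortest 68% interval.
Solving f(0.677) = f(0.876) with F(0.876) − F(0.677) = 0.68 gives [0.677, 0.876].
For comparison, the equal-tailed interval is [0.652, 0.856]; the HPD is narrower and shifted toward the mode.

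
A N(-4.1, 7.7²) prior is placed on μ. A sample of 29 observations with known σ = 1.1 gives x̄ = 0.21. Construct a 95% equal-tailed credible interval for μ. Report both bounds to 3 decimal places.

Posterior precision = 1/7.7² + 29/1.1² = 0.0169 + 23.9669 = 23.9838, so posterior SD = 0.2042.
Posterior mean = (-4.1/7.7² + 29·0.21/1.1²) / 23.9838 = 0.2070.
Interval: 0.2070 ± 1.960 × 0.2042 → [-0.193, 0.607].

[-0.193, 0.607]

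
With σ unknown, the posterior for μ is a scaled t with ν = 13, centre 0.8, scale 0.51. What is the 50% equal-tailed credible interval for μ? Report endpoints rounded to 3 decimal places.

[0.446, 1.154]

The t_13 distribution is symmetric; the 50% interval is 0.8 ± t·0.51 with t_{0.75,13} = 0.694.
Half-width: 0.694 × 0.51 = 0.354.
0.8 − 0.354 = 0.446; 0.8 + 0.354 = 1.154.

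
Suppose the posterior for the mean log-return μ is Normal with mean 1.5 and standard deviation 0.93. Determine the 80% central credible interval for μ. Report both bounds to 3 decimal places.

[0.308, 2.692]

The posterior is symmetric, so the 80% equal-tailed interval is μ = 1.5 ± z·0.93 with z = 1.282.
Half-width: 1.282 × 0.93 = 1.192.
1.5 − 1.192 = 0.308; 1.5 + 1.192 = 2.692.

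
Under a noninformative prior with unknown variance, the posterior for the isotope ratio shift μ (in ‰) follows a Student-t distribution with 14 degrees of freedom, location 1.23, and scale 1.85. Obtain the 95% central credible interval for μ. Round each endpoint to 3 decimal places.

[-2.738, 5.198]

The t_14 distribution is symmetric; the 95% interval is 1.23 ± t·1.85 with t_{0.975,14} = 2.145.
Half-width: 2.145 × 1.85 = 3.968.
1.23 − 3.968 = -2.738; 1.23 + 3.968 = 5.198.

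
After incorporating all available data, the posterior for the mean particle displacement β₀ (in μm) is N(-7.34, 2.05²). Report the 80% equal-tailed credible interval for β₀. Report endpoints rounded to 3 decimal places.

[-9.967, -4.713]

The posterior is symmetric, so the 80% equal-tailed interval is β₀ = -7.34 ± z·2.05 with z = 1.282.
Half-width: 1.282 × 2.05 = 2.627.
-7.34 − 2.627 = -9.967; -7.34 + 2.627 = -4.713.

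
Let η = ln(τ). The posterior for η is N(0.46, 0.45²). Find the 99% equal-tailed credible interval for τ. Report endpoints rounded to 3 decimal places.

[0.497, 5.049]

On the log scale the 99% interval is 0.46 ± 2.576 × 0.45 = [-0.6991, 1.6191].
Exponentiate: [e^-0.6991, e^1.6191] = [0.497, 5.049].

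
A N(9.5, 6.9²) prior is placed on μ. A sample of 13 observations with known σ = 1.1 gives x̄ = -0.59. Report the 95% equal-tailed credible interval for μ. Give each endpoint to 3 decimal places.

[-1.168, 0.027]

Posterior precision = 1/6.9² + 13/1.1² = 0.0210 + 10.7438 = 10.7648, so posterior SD = 0.3048.
Posterior mean = (9.5/6.9² + 13·-0.59/1.1²) / 10.7648 = -0.5703.
Interval: -0.5703 ± 1.960 × 0.3048 → [-1.168, 0.027].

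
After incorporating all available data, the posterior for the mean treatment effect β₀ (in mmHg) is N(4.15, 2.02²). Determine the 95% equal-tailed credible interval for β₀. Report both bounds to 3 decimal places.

[0.191, 8.109]

The posterior is symmetric, so the 95% equal-tailed interval is β₀ = 4.15 ± z·2.02 with z = 1.960.
Half-width: 1.960 × 2.02 = 3.959.
4.15 − 3.959 = 0.191; 4.15 + 3.959 = 8.109.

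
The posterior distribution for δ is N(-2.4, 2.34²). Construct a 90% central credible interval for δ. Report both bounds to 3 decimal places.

[-6.249, 1.449]

The posterior is symmetric, so the 90% equal-tailed interval is δ = -2.4 ± z·2.34 with z = 1.645.
Half-width: 1.645 × 2.34 = 3.849.
-2.4 − 3.849 = -6.249; -2.4 + 3.849 = 1.449.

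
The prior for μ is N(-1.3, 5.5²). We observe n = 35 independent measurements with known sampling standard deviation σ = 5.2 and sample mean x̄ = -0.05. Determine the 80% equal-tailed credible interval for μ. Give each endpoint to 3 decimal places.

Posterior precision = 1/5.5² + 35/5.2² = 0.0331 + 1.2944 = 1.3274, so posterior SD = 0.8679.
Posterior mean = (-1.3/5.5² + 35·-0.05/5.2²) / 1.3274 = -0.0811.
Interval: -0.0811 ± 1.282 × 0.8679 → [-1.193, 1.031].

[-1.193, 1.031]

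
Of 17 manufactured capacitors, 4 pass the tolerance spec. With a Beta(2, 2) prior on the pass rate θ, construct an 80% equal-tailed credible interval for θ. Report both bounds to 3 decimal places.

[0.166, 0.415]

Posterior: Beta(2+4, 2+13) = Beta(6, 15).
Equal-tailed 80% interval: the 0.1 and 0.9 quantiles of Beta(6, 15).
Posterior mean ≈ 0.286, SD ≈ 0.096; a Normal approximation gives roughly [0.162, 0.409].
Exact: F⁻¹(0.1) = 0.166; F⁻¹(0.9) = 0.415.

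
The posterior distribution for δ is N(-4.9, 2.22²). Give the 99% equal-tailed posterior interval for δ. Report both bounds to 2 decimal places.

[-10.62, 0.82]

The posterior is symmetric, so the 99% equal-tailed interval is δ = -4.9 ± z·2.22 with z = 2.576.
Half-width: 2.576 × 2.22 = 5.72.
-4.9 − 5.72 = -10.62; -4.9 + 5.72 = 0.82.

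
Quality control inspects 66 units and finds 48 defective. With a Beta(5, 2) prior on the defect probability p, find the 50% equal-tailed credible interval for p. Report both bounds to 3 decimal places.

[0.692, 0.762]

Posterior: Beta(5+48, 2+18) = Beta(53, 20).
Equal-tailed 50% interval: the 0.25 and 0.75 quantiles of Beta(53, 20).
Posterior mean ≈ 0.726, SD ≈ 0.052; a Normal approximation gives roughly [0.691, 0.761].
Exact: F⁻¹(0.25) = 0.692; F⁻¹(0.75) = 0.762.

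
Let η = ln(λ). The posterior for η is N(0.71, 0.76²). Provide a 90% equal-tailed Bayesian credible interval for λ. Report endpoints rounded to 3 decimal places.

On the log scale the 90% interval is 0.71 ± 1.645 × 0.76 = [-0.5401, 1.9601].
Exponentiate: [e^-0.5401, e^1.9601] = [0.583, 7.100].

[0.583, 7.100]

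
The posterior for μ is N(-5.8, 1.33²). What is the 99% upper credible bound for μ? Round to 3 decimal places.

-2.706

Need U with P(μ ≤ U) = 0.99: U = -5.8 + z_{0.01}·1.33.
z = 2.326; U = -5.8 + 2.326 × 1.33 = -2.706.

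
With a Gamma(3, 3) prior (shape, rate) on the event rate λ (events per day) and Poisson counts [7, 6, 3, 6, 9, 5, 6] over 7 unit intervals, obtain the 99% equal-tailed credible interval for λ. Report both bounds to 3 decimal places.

Posterior: Gamma(3+42, 3+7) = Gamma(45, 10) (shape, rate).
Equal-tailed 99% interval: Gamma(45, 10) quantiles at 0.005 and 0.995.
Posterior mean ≈ 4.500, SD ≈ 0.671; a Normal approximation gives roughly [2.772, 6.228].
Exact: lower = 2.960; upper = 6.415.

[2.960, 6.415]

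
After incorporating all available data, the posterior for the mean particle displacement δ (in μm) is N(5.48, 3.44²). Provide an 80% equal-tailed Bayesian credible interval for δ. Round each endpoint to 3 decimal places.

[1.071, 9.889]

The posterior is symmetric, so the 80% equal-tailed interval is δ = 5.48 ± z·3.44 with z = 1.282.
Half-width: 1.282 × 3.44 = 4.409.
5.48 − 4.409 = 1.071; 5.48 + 4.409 = 9.889.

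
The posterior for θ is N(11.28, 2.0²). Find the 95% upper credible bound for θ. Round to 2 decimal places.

14.57

Need U with P(θ ≤ U) = 0.95: U = 11.28 + z_{0.05}·2.0.
z = 1.645; U = 11.28 + 1.645 × 2.0 = 14.57.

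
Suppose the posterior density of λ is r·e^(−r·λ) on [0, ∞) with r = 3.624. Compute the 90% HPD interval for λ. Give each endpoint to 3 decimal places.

[0.000, 0.635]

The exponential density is strictly decreasing on [0, ∞), so the HPD interval is anchored at 0: [0, q] with P(λ ≤ q) = 0.90.
q = −ln(1 − 0.90) / 3.624 = 2.3026 / 3.624 = 0.635.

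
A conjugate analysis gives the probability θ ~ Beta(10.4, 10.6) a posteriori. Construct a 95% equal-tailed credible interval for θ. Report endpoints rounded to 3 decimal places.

Posterior: Beta(10.4, 10.6).
Equal-tailed 95% interval: the 0.025 and 0.975 quantiles of Beta(10.4, 10.6).
Posterior mean ≈ 0.495, SD ≈ 0.107; a Normal approximation gives roughly [0.286, 0.704].
Exact: F⁻¹(0.025) = 0.289; F⁻¹(0.975) = 0.702.

[0.289, 0.702]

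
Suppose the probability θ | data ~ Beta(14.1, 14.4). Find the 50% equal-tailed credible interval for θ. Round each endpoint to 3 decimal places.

[0.431, 0.558]

Posterior: Beta(14.1, 14.4).
Equal-tailed 50% interval: the 0.25 and 0.75 quantiles of Beta(14.1, 14.4).
Posterior mean ≈ 0.495, SD ≈ 0.092; a Normal approximation gives roughly [0.433, 0.557].
Exact: F⁻¹(0.25) = 0.431; F⁻¹(0.75) = 0.558.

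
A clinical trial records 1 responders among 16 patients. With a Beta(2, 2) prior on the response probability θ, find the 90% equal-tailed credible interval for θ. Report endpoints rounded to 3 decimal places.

Posterior: Beta(2+1, 2+15) = Beta(3, 17).
Equal-tailed 90% interval: the 0.05 and 0.95 quantiles of Beta(3, 17).
Posterior mean ≈ 0.150, SD ≈ 0.078; a Normal approximation gives roughly [0.022, 0.278].
Exact: F⁻¹(0.05) = 0.044; F⁻¹(0.95) = 0.296.

[0.044, 0.296]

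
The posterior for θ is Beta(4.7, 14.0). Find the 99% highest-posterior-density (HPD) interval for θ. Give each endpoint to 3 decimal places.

[0.047, 0.519]

The posterior is unimodal and skewed, so the HPD interval has equal density at both endpoints and is the shortest 99% interval.
Solving f(0.047) = f(0.519) with F(0.519) − F(0.047) = 0.99 gives [0.047, 0.519].
For comparison, the equal-tailed interval is [0.058, 0.538]; the HPD is narrower and shifted toward the mode.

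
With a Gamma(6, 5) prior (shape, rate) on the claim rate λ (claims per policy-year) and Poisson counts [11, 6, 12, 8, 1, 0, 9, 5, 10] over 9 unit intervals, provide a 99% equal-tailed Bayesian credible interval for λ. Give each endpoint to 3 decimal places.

Posterior: Gamma(6+62, 5+9) = Gamma(68, 14) (shape, rate).
Equal-tailed 99% interval: Gamma(68, 14) quantiles at 0.005 and 0.995.
Posterior mean ≈ 4.857, SD ≈ 0.589; a Normal approximation gives roughly [3.340, 6.374].
Exact: lower = 3.474; upper = 6.508.

[3.474, 6.508]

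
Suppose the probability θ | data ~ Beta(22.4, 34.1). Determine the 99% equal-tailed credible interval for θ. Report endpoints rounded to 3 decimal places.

[0.240, 0.567]

Posterior: Beta(22.4, 34.1).
Equal-tailed 99% interval: the 0.005 and 0.995 quantiles of Beta(22.4, 34.1).
Posterior mean ≈ 0.396, SD ≈ 0.065; a Normal approximation gives roughly [0.230, 0.563].
Exact: F⁻¹(0.005) = 0.240; F⁻¹(0.995) = 0.567.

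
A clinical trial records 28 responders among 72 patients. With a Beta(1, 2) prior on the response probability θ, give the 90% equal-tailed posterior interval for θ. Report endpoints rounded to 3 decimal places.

Posterior: Beta(1+28, 2+44) = Beta(29, 46).
Equal-tailed 90% interval: the 0.05 and 0.95 quantiles of Beta(29, 46).
Posterior mean ≈ 0.387, SD ≈ 0.056; a Normal approximation gives roughly [0.295, 0.479].
Exact: F⁻¹(0.05) = 0.296; F⁻¹(0.95) = 0.480.

[0.296, 0.480]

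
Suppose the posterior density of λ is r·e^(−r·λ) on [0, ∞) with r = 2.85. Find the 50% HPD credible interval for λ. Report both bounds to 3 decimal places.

The exponential density is strictly decreasing on [0, ∞), so the HPD interval is anchored at 0: [0, q] with P(λ ≤ q) = 0.50.
q = −ln(1 − 0.50) / 2.85 = 0.6931 / 2.85 = 0.243.

[0.000, 0.243]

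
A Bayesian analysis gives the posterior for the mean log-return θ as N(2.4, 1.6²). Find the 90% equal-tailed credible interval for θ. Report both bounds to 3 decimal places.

The posterior is symmetric, so the 90% equal-tailed interval is θ = 2.4 ± z·1.6 with z = 1.645.
Half-width: 1.645 × 1.6 = 2.632.
2.4 − 2.632 = -0.232; 2.4 + 2.632 = 5.032.

[-0.232, 5.032]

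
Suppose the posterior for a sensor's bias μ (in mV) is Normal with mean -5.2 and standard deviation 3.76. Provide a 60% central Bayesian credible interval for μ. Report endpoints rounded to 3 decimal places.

[-8.364, -2.036]

The posterior is symmetric, so the 60% equal-tailed interval is μ = -5.2 ± z·3.76 with z = 0.842.
Half-width: 0.842 × 3.76 = 3.164.
-5.2 − 3.164 = -8.364; -5.2 + 3.164 = -2.036.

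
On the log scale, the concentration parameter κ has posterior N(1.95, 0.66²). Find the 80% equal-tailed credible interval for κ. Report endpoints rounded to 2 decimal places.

[3.02, 16.38]

On the log scale the 80% interval is 1.95 ± 1.282 × 0.66 = [1.1042, 2.7958].
Exponentiate: [e^1.1042, e^2.7958] = [3.02, 16.38].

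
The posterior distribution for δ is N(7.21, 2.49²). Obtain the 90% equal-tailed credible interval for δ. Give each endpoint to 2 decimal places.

[3.11, 11.31]

The posterior is symmetric, so the 90% equal-tailed interval is δ = 7.21 ± z·2.49 with z = 1.645.
Half-width: 1.645 × 2.49 = 4.10.
7.21 − 4.10 = 3.11; 7.21 + 4.10 = 11.31.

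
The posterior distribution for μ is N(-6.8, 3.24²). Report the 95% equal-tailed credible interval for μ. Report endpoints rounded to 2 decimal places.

[-13.15, -0.45]

The posterior is symmetric, so the 95% equal-tailed interval is μ = -6.8 ± z·3.24 with z = 1.960.
Half-width: 1.960 × 3.24 = 6.35.
-6.8 − 6.35 = -13.15; -6.8 + 6.35 = -0.45.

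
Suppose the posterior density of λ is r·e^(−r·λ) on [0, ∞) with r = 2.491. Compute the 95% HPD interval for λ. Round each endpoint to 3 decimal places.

The exponential density is strictly decreasing on [0, ∞), so the HPD interval is anchored at 0: [0, q] with P(λ ≤ q) = 0.95.
q = −ln(1 − 0.95) / 2.491 = 2.9957 / 2.491 = 1.203.

[0.000, 1.203]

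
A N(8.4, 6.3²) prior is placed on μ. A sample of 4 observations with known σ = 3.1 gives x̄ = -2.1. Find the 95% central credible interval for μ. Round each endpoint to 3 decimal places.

Posterior precision = 1/6.3² + 4/3.1² = 0.0252 + 0.4162 = 0.4414, so posterior SD = 1.5051.
Posterior mean = (8.4/6.3² + 4·-2.1/3.1²) / 0.4414 = -1.5007.
Interval: -1.5007 ± 1.960 × 1.5051 → [-4.451, 1.449].

[-4.451, 1.449]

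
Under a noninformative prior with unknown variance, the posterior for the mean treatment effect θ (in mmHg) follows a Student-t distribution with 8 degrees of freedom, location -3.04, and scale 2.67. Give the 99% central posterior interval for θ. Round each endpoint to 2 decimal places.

The t_8 distribution is symmetric; the 99% interval is -3.04 ± t·2.67 with t_{0.995,8} = 3.355.
Half-width: 3.355 × 2.67 = 8.96.
-3.04 − 8.96 = -12.00; -3.04 + 8.96 = 5.92.

[-12.00, 5.92]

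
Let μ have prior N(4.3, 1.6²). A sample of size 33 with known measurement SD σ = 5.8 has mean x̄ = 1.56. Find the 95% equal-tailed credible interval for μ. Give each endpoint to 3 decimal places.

Posterior precision = 1/1.6² + 33/5.8² = 0.3906 + 0.9810 = 1.3716, so posterior SD = 0.8539.
Posterior mean = (4.3/1.6² + 33·1.56/5.8²) / 1.3716 = 2.3403.
Interval: 2.3403 ± 1.960 × 0.8539 → [0.667, 4.014].

[0.667, 4.014]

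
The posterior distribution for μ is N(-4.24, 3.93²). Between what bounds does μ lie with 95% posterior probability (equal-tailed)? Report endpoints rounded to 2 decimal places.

[-11.94, 3.46]

The posterior is symmetric, so the 95% equal-tailed interval is μ = -4.24 ± z·3.93 with z = 1.960.
Half-width: 1.960 × 3.93 = 7.70.
-4.24 − 7.70 = -11.94; -4.24 + 7.70 = 3.46.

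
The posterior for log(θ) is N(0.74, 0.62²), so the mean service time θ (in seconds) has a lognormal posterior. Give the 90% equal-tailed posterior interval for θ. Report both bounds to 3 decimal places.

[0.756, 5.811]

On the log scale the 90% interval is 0.74 ± 1.645 × 0.62 = [-0.2798, 1.7598].
Exponentiate: [e^-0.2798, e^1.7598] = [0.756, 5.811].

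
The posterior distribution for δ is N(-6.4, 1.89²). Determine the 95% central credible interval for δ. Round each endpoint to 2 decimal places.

The posterior is symmetric, so the 95% equal-tailed interval is δ = -6.4 ± z·1.89 with z = 1.960.
Half-width: 1.960 × 1.89 = 3.70.
-6.4 − 3.70 = -10.10; -6.4 + 3.70 = -2.70.

[-10.10, -2.70]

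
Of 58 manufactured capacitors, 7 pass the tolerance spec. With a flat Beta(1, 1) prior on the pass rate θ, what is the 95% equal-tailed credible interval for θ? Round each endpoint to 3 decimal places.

Posterior: Beta(1+7, 1+51) = Beta(8, 52).
Equal-tailed 95% interval: the 0.025 and 0.975 quantiles of Beta(8, 52).
Posterior mean ≈ 0.133, SD ≈ 0.044; a Normal approximation gives roughly [0.048, 0.219].
Exact: F⁻¹(0.025) = 0.060; F⁻¹(0.975) = 0.229.

[0.060, 0.229]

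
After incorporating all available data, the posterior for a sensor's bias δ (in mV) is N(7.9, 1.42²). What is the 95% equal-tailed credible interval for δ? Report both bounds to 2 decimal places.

[5.12, 10.68]

The posterior is symmetric, so the 95% equal-tailed interval is δ = 7.9 ± z·1.42 with z = 1.960.
Half-width: 1.960 × 1.42 = 2.78.
7.9 − 2.78 = 5.12; 7.9 + 2.78 = 10.68.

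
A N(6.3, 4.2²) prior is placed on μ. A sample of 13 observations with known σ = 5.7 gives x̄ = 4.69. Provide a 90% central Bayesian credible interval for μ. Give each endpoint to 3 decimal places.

[2.456, 7.323]

Posterior precision = 1/4.2² + 13/5.7² = 0.0567 + 0.4001 = 0.4568, so posterior SD = 1.4796.
Posterior mean = (6.3/4.2² + 13·4.69/5.7²) / 0.4568 = 4.8898.
Interval: 4.8898 ± 1.645 × 1.4796 → [2.456, 7.323].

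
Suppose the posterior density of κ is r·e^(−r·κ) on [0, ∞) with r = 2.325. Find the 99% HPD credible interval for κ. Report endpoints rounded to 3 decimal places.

[0.000, 1.981]

The exponential density is strictly decreasing on [0, ∞), so the HPD interval is anchored at 0: [0, q] with P(κ ≤ q) = 0.99.
q = −ln(1 − 0.99) / 2.325 = 4.6052 / 2.325 = 1.981.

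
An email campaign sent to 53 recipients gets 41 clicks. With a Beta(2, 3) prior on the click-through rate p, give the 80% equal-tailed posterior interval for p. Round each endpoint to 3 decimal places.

[0.666, 0.813]

Posterior: Beta(2+41, 3+12) = Beta(43, 15).
Equal-tailed 80% interval: the 0.1 and 0.9 quantiles of Beta(43, 15).
Posterior mean ≈ 0.741, SD ≈ 0.057; a Normal approximation gives roughly [0.668, 0.814].
Exact: F⁻¹(0.1) = 0.666; F⁻¹(0.9) = 0.813.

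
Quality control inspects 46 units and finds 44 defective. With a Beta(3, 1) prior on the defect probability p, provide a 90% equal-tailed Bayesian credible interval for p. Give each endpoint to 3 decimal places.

Posterior: Beta(3+44, 1+2) = Beta(47, 3).
Equal-tailed 90% interval: the 0.05 and 0.95 quantiles of Beta(47, 3).
Posterior mean ≈ 0.940, SD ≈ 0.033; a Normal approximation gives roughly [0.885, 0.995].
Exact: F⁻¹(0.05) = 0.877; F⁻¹(0.95) = 0.983.

[0.877, 0.983]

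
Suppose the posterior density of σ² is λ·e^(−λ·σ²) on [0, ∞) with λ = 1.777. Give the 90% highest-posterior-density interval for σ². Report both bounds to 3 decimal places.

[0.000, 1.296]

The exponential density is strictly decreasing on [0, ∞), so the HPD interval is anchored at 0: [0, q] with P(σ² ≤ q) = 0.90.
q = −ln(1 − 0.90) / 1.777 = 2.3026 / 1.777 = 1.296.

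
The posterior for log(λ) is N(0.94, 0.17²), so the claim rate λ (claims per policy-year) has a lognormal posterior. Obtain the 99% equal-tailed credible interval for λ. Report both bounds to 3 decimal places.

[1.652, 3.967]

On the log scale the 99% interval is 0.94 ± 2.576 × 0.17 = [0.5021, 1.3779].
Exponentiate: [e^0.5021, e^1.3779] = [1.652, 3.967].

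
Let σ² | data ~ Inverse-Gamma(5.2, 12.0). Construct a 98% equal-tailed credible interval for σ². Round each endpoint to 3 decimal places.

Inverse-Gamma(5.2, 12.0) quantiles: F⁻¹(0.01) and F⁻¹(0.99).
Equivalently, 1/σ² ~ Gamma(5.2, rate = 12.0); invert its 0.99 and 0.01 quantiles.
Posterior mean ≈ 2.857, SD ≈ 1.597; a Normal approximation gives roughly [-0.858, 6.573].
Exact: lower = 1.008; upper = 8.716.

[1.008, 8.716]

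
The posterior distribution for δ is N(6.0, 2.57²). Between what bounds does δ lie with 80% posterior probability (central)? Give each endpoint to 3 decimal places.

The posterior is symmetric, so the 80% equal-tailed interval is δ = 6.0 ± z·2.57 with z = 1.282.
Half-width: 1.282 × 2.57 = 3.294.
6.0 − 3.294 = 2.706; 6.0 + 3.294 = 9.294.

[2.706, 9.294]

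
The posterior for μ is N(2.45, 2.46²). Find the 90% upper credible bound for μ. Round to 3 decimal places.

Need U with P(μ ≤ U) = 0.90: U = 2.45 + z_{0.1}·2.46.
z = 1.282; U = 2.45 + 1.282 × 2.46 = 5.603.

5.603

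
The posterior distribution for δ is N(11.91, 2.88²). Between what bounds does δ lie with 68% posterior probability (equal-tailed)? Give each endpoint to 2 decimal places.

The posterior is symmetric, so the 68% equal-tailed interval is δ = 11.91 ± z·2.88 with z = 0.994.
Half-width: 0.994 × 2.88 = 2.86.
11.91 − 2.86 = 9.05; 11.91 + 2.86 = 14.77.

[9.05, 14.77]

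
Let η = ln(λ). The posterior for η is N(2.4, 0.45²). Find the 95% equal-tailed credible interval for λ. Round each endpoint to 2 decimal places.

On the log scale the 95% interval is 2.4 ± 1.960 × 0.45 = [1.5180, 3.2820].
Exponentiate: [e^1.5180, e^3.2820] = [4.56, 26.63].

[4.56, 26.63]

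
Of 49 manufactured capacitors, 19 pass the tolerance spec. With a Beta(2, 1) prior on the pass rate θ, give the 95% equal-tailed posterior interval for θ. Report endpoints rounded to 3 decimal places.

Posterior: Beta(2+19, 1+30) = Beta(21, 31).
Equal-tailed 95% interval: the 0.025 and 0.975 quantiles of Beta(21, 31).
Posterior mean ≈ 0.404, SD ≈ 0.067; a Normal approximation gives roughly [0.272, 0.536].
Exact: F⁻¹(0.025) = 0.276; F⁻¹(0.975) = 0.539.

[0.276, 0.539]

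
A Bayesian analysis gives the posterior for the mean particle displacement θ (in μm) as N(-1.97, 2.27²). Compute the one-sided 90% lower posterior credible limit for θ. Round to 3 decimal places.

Need L with P(θ ≥ L) = 0.90: L = -1.97 − z_{0.1}·2.27.
z = 1.282; L = -1.97 − 1.282 × 2.27 = -4.879.

-4.879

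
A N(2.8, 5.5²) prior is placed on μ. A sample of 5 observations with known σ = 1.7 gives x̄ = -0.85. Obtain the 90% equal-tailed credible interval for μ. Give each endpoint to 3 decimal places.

Posterior precision = 1/5.5² + 5/1.7² = 0.0331 + 1.7301 = 1.7632, so posterior SD = 0.7531.
Posterior mean = (2.8/5.5² + 5·-0.85/1.7²) / 1.7632 = -0.7816.
Interval: -0.7816 ± 1.645 × 0.7531 → [-2.020, 0.457].

[-2.020, 0.457]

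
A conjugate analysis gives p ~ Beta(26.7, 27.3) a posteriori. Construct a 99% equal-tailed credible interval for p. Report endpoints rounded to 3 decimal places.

[0.324, 0.666]

Posterior: Beta(26.7, 27.3).
Equal-tailed 99% interval: the 0.005 and 0.995 quantiles of Beta(26.7, 27.3).
Posterior mean ≈ 0.494, SD ≈ 0.067; a Normal approximation gives roughly [0.321, 0.668].
Exact: F⁻¹(0.005) = 0.324; F⁻¹(0.995) = 0.666.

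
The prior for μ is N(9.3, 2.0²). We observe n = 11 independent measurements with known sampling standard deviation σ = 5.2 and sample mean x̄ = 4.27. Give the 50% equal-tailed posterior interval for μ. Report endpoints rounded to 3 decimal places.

Posterior precision = 1/2.0² + 11/5.2² = 0.2500 + 0.4068 = 0.6568, so posterior SD = 1.2339.
Posterior mean = (9.3/2.0² + 11·4.27/5.2²) / 0.6568 = 6.1846.
Interval: 6.1846 ± 0.674 × 1.2339 → [5.352, 7.017].

[5.352, 7.017]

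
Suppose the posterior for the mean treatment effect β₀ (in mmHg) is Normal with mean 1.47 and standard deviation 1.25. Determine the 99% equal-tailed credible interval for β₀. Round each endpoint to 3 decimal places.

The posterior is symmetric, so the 99% equal-tailed interval is β₀ = 1.47 ± z·1.25 with z = 2.576.
Half-width: 2.576 × 1.25 = 3.220.
1.47 − 3.220 = -1.750; 1.47 + 3.220 = 4.690.

[-1.750, 4.690]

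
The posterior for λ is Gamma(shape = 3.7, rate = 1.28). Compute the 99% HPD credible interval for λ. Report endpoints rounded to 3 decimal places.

The posterior is unimodal and skewed, so the HPD interval has equal density at both endpoints and is the shortest 99% interval.
Solving f(0.237) = f(7.538) with F(7.538) − F(0.237) = 0.99 gives [0.237, 7.538].
For comparison, the equal-tailed interval is [0.440, 8.185]; the HPD is narrower and shifted toward the mode.

[0.237, 7.538]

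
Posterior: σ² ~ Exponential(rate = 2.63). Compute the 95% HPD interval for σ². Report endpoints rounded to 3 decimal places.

[0.000, 1.139]

The exponential density is strictly decreasing on [0, ∞), so the HPD interval is anchored at 0: [0, q] with P(σ² ≤ q) = 0.95.
q = −ln(1 − 0.95) / 2.63 = 2.9957 / 2.63 = 1.139.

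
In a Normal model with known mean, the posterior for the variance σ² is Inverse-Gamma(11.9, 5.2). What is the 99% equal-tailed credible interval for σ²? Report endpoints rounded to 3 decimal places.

[0.230, 1.066]

Inverse-Gamma(11.9, 5.2) quantiles: F⁻¹(0.005) and F⁻¹(0.995).
Equivalently, 1/σ² ~ Gamma(11.9, rate = 5.2); invert its 0.995 and 0.005 quantiles.
Posterior mean ≈ 0.477, SD ≈ 0.152; a Normal approximation gives roughly [0.087, 0.868].
Exact: lower = 0.230; upper = 1.066.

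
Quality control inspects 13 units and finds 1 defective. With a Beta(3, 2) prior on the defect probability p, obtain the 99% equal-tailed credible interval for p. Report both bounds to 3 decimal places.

Posterior: Beta(3+1, 2+12) = Beta(4, 14).
Equal-tailed 99% interval: the 0.005 and 0.995 quantiles of Beta(4, 14).
Posterior mean ≈ 0.222, SD ≈ 0.095; a Normal approximation gives roughly [-0.023, 0.468].
Exact: F⁻¹(0.005) = 0.043; F⁻¹(0.995) = 0.510.

[0.043, 0.510]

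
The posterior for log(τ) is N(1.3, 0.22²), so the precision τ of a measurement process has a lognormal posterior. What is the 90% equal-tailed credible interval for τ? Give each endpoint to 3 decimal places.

On the log scale the 90% interval is 1.3 ± 1.645 × 0.22 = [0.9381, 1.6619].
Exponentiate: [e^0.9381, e^1.6619] = [2.555, 5.269].

[2.555, 5.269]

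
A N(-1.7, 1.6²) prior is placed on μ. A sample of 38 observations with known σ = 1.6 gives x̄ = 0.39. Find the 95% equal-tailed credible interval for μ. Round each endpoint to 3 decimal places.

Posterior precision = 1/1.6² + 38/1.6² = 0.3906 + 14.8437 = 15.2344, so posterior SD = 0.2562.
Posterior mean = (-1.7/1.6² + 38·0.39/1.6²) / 15.2344 = 0.3364.
Interval: 0.3364 ± 1.960 × 0.2562 → [-0.166, 0.839].

[-0.166, 0.839]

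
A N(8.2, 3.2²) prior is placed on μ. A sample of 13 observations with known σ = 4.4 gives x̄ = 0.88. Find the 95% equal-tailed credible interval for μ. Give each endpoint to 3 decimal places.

[-0.425, 4.044]

Posterior precision = 1/3.2² + 13/4.4² = 0.0977 + 0.6715 = 0.7691, so posterior SD = 1.1402.
Posterior mean = (8.2/3.2² + 13·0.88/4.4²) / 0.7691 = 1.8094.
Interval: 1.8094 ± 1.960 × 1.1402 → [-0.425, 4.044].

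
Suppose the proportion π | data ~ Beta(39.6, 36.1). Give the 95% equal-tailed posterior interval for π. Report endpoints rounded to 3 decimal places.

[0.411, 0.634]

Posterior: Beta(39.6, 36.1).
Equal-tailed 95% interval: the 0.025 and 0.975 quantiles of Beta(39.6, 36.1).
Posterior mean ≈ 0.523, SD ≈ 0.057; a Normal approximation gives roughly [0.411, 0.635].
Exact: F⁻¹(0.025) = 0.411; F⁻¹(0.975) = 0.634.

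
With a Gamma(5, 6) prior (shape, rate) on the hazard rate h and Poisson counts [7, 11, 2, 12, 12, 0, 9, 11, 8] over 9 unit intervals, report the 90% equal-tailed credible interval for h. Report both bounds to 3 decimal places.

Posterior: Gamma(5+72, 6+9) = Gamma(77, 15) (shape, rate).
Equal-tailed 90% interval: Gamma(77, 15) quantiles at 0.05 and 0.95.
Posterior mean ≈ 5.133, SD ≈ 0.585; a Normal approximation gives roughly [4.171, 6.096].
Exact: lower = 4.210; upper = 6.132.

[4.210, 6.132]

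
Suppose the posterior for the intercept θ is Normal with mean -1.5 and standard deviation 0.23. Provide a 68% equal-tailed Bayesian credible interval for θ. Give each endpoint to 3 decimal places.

[-1.729, -1.271]

The posterior is symmetric, so the 68% equal-tailed interval is θ = -1.5 ± z·0.23 with z = 0.994.
Half-width: 0.994 × 0.23 = 0.229.
-1.5 − 0.229 = -1.729; -1.5 + 0.229 = -1.271.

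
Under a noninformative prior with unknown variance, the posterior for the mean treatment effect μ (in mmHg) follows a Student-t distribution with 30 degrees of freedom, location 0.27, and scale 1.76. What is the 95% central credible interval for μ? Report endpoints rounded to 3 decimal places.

[-3.324, 3.864]

The t_30 distribution is symmetric; the 95% interval is 0.27 ± t·1.76 with t_{0.975,30} = 2.042.
Half-width: 2.042 × 1.76 = 3.594.
0.27 − 3.594 = -3.324; 0.27 + 3.594 = 3.864.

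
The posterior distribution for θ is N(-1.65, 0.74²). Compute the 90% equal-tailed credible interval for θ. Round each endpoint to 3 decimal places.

[-2.867, -0.433]

The posterior is symmetric, so the 90% equal-tailed interval is θ = -1.65 ± z·0.74 with z = 1.645.
Half-width: 1.645 × 0.74 = 1.217.
-1.65 − 1.217 = -2.867; -1.65 + 1.217 = -0.433.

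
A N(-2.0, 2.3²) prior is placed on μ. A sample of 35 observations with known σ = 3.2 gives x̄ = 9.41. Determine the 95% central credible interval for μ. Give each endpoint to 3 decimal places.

Posterior precision = 1/2.3² + 35/3.2² = 0.1890 + 3.4180 = 3.6070, so posterior SD = 0.5265.
Posterior mean = (-2.0/2.3² + 35·9.41/3.2²) / 3.6070 = 8.8120.
Interval: 8.8120 ± 1.960 × 0.5265 → [7.780, 9.844].

[7.780, 9.844]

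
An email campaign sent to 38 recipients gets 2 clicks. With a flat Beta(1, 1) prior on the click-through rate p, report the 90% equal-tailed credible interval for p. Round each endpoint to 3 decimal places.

[0.021, 0.153]

Posterior: Beta(1+2, 1+36) = Beta(3, 37).
Equal-tailed 90% interval: the 0.05 and 0.95 quantiles of Beta(3, 37).
Posterior mean ≈ 0.075, SD ≈ 0.041; a Normal approximation gives roughly [0.007, 0.143].
Exact: F⁻¹(0.05) = 0.021; F⁻¹(0.95) = 0.153.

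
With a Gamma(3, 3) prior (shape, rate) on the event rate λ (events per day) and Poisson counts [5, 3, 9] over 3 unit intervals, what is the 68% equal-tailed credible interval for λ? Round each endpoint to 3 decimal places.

Posterior: Gamma(3+17, 3+3) = Gamma(20, 6) (shape, rate).
Equal-tailed 68% interval: Gamma(20, 6) quantiles at 0.16 and 0.84.
Posterior mean ≈ 3.333, SD ≈ 0.745; a Normal approximation gives roughly [2.592, 4.075].
Exact: lower = 2.598; upper = 4.068.

[2.598, 4.068]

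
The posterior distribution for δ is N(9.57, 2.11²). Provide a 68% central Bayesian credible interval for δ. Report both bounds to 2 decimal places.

[7.47, 11.67]

The posterior is symmetric, so the 68% equal-tailed interval is δ = 9.57 ± z·2.11 with z = 0.994.
Half-width: 0.994 × 2.11 = 2.10.
9.57 − 2.10 = 7.47; 9.57 + 2.10 = 11.67.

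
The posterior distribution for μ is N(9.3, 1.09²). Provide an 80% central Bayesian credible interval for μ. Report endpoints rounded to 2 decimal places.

The posterior is symmetric, so the 80% equal-tailed interval is μ = 9.3 ± z·1.09 with z = 1.282.
Half-width: 1.282 × 1.09 = 1.40.
9.3 − 1.40 = 7.90; 9.3 + 1.40 = 10.70.

[7.90, 10.70]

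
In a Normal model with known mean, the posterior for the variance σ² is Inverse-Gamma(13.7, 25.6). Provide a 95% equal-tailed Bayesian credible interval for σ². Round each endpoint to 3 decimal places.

[1.172, 3.444]

Inverse-Gamma(13.7, 25.6) quantiles: F⁻¹(0.025) and F⁻¹(0.975).
Equivalently, 1/σ² ~ Gamma(13.7, rate = 25.6); invert its 0.975 and 0.025 quantiles.
Posterior mean ≈ 2.016, SD ≈ 0.589; a Normal approximation gives roughly [0.861, 3.171].
Exact: lower = 1.172; upper = 3.444.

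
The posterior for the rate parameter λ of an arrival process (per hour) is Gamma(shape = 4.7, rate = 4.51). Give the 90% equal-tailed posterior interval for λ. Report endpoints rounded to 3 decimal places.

Posterior: Gamma(shape 4.7, rate 4.51).
Equal-tailed 90% interval: Gamma(4.7, 4.51) quantiles at 0.05 and 0.95.
Posterior mean ≈ 1.042, SD ≈ 0.481; a Normal approximation gives roughly [0.251, 1.833].
Exact: lower = 0.396; upper = 1.938.

[0.396, 1.938]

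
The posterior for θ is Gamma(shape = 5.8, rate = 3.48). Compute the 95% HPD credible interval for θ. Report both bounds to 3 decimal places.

The posterior is unimodal and skewed, so the HPD interval has equal density at both endpoints and is the shortest 95% interval.
Solving f(0.472) = f(3.040) with F(3.040) − F(0.472) = 0.95 gives [0.472, 3.040].
For comparison, the equal-tailed interval is [0.599, 3.272]; the HPD is narrower and shifted toward the mode.

[0.472, 3.040]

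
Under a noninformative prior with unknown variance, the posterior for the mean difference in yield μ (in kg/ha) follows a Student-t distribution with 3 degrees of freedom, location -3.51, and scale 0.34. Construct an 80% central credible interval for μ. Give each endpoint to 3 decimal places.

The t_3 distribution is symmetric; the 80% interval is -3.51 ± t·0.34 with t_{0.9,3} = 1.638.
Half-width: 1.638 × 0.34 = 0.557.
-3.51 − 0.557 = -4.067; -3.51 + 0.557 = -2.953.

[-4.067, -2.953]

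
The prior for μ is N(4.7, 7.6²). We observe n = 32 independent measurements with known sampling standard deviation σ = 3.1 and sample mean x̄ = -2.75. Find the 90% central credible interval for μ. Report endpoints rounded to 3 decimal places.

[-3.611, -1.812]

Posterior precision = 1/7.6² + 32/3.1² = 0.0173 + 3.3299 = 3.3472, so posterior SD = 0.5466.
Posterior mean = (4.7/7.6² + 32·-2.75/3.1²) / 3.3472 = -2.7115.
Interval: -2.7115 ± 1.645 × 0.5466 → [-3.611, -1.812].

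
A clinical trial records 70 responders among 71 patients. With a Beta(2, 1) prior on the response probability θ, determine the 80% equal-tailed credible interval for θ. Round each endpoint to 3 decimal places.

Posterior: Beta(2+70, 1+1) = Beta(72, 2).
Equal-tailed 80% interval: the 0.1 and 0.9 quantiles of Beta(72, 2).
Posterior mean ≈ 0.973, SD ≈ 0.019; a Normal approximation gives roughly [0.949, 0.997].
Exact: F⁻¹(0.1) = 0.948; F⁻¹(0.9) = 0.993.

[0.948, 0.993]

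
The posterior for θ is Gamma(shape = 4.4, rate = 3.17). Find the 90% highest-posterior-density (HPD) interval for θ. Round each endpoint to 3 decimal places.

[0.366, 2.371]

The posterior is unimodal and skewed, so the HPD interval has equal density at both endpoints and is the shortest 90% interval.
Solving f(0.366) = f(2.371) with F(2.371) − F(0.366) = 0.90 gives [0.366, 2.371].
For comparison, the equal-tailed interval is [0.505, 2.624]; the HPD is narrower and shifted toward the mode.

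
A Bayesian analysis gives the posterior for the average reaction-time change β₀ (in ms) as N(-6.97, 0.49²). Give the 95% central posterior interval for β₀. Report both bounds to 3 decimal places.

[-7.930, -6.010]

The posterior is symmetric, so the 95% equal-tailed interval is β₀ = -6.97 ± z·0.49 with z = 1.960.
Half-width: 1.960 × 0.49 = 0.960.
-6.97 − 0.960 = -7.930; -6.97 + 0.960 = -6.010.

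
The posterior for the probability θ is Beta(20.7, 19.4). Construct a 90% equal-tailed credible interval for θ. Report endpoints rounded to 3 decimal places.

[0.387, 0.644]

Posterior: Beta(20.7, 19.4).
Equal-tailed 90% interval: the 0.05 and 0.95 quantiles of Beta(20.7, 19.4).
Posterior mean ≈ 0.516, SD ≈ 0.078; a Normal approximation gives roughly [0.388, 0.644].
Exact: F⁻¹(0.05) = 0.387; F⁻¹(0.95) = 0.644.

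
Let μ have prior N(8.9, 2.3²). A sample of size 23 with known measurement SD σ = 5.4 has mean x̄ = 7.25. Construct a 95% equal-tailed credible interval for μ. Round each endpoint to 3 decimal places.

[5.587, 9.551]

Posterior precision = 1/2.3² + 23/5.4² = 0.1890 + 0.7888 = 0.9778, so posterior SD = 1.0113.
Posterior mean = (8.9/2.3² + 23·7.25/5.4²) / 0.9778 = 7.5690.
Interval: 7.5690 ± 1.960 × 1.0113 → [5.587, 9.551].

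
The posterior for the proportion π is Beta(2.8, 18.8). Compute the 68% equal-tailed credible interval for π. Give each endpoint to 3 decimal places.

[0.061, 0.199]

Posterior: Beta(2.8, 18.8).
Equal-tailed 68% interval: the 0.16 and 0.84 quantiles of Beta(2.8, 18.8).
Posterior mean ≈ 0.130, SD ≈ 0.071; a Normal approximation gives roughly [0.059, 0.200].
Exact: F⁻¹(0.16) = 0.061; F⁻¹(0.84) = 0.199.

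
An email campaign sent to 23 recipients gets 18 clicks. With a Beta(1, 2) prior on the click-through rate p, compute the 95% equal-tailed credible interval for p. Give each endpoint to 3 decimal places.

Posterior: Beta(1+18, 2+5) = Beta(19, 7).
Equal-tailed 95% interval: the 0.025 and 0.975 quantiles of Beta(19, 7).
Posterior mean ≈ 0.731, SD ≈ 0.085; a Normal approximation gives roughly [0.563, 0.898].
Exact: F⁻¹(0.025) = 0.549; F⁻¹(0.975) = 0.879.

[0.549, 0.879]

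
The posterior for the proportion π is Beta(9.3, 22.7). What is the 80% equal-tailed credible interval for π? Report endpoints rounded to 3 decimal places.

Posterior: Beta(9.3, 22.7).
Equal-tailed 80% interval: the 0.1 and 0.9 quantiles of Beta(9.3, 22.7).
Posterior mean ≈ 0.291, SD ≈ 0.079; a Normal approximation gives roughly [0.189, 0.392].
Exact: F⁻¹(0.1) = 0.192; F⁻¹(0.9) = 0.395.

[0.192, 0.395]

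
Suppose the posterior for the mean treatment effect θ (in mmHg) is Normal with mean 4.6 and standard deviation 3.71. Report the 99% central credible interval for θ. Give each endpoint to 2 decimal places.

[-4.96, 14.16]

The posterior is symmetric, so the 99% equal-tailed interval is θ = 4.6 ± z·3.71 with z = 2.576.
Half-width: 2.576 × 3.71 = 9.56.
4.6 − 9.56 = -4.96; 4.6 + 9.56 = 14.16.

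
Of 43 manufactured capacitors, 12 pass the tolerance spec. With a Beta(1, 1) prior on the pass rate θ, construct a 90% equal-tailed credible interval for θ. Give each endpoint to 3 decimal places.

[0.184, 0.404]

Posterior: Beta(1+12, 1+31) = Beta(13, 32).
Equal-tailed 90% interval: the 0.05 and 0.95 quantiles of Beta(13, 32).
Posterior mean ≈ 0.289, SD ≈ 0.067; a Normal approximation gives roughly [0.179, 0.399].
Exact: F⁻¹(0.05) = 0.184; F⁻¹(0.95) = 0.404.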